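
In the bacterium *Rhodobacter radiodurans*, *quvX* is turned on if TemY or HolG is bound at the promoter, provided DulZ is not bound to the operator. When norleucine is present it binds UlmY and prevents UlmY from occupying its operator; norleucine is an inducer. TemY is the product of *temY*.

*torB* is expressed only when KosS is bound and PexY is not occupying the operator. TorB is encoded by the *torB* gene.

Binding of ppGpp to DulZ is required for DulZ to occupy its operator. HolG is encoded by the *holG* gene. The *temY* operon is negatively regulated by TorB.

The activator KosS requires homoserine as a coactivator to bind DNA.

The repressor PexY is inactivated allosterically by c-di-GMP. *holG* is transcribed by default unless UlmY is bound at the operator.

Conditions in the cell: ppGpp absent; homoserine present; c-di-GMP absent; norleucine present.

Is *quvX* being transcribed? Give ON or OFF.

ON

ppGpp is absent, so DulZ is inactive.
c-di-GMP is absent, so PexY is active.
Homoserine is present, so KosS is active.
With repressor PexY bound, *torB* is not transcribed.
So TorB is not produced.
With no repressor bound, *temY* is transcribed.
So TemY is produced and active.
Norleucine is present, so UlmY is inactive.
With no repressor bound, *holG* is transcribed.
So HolG is produced and active.
Activator TemY is present, so *quvX* is transcribed.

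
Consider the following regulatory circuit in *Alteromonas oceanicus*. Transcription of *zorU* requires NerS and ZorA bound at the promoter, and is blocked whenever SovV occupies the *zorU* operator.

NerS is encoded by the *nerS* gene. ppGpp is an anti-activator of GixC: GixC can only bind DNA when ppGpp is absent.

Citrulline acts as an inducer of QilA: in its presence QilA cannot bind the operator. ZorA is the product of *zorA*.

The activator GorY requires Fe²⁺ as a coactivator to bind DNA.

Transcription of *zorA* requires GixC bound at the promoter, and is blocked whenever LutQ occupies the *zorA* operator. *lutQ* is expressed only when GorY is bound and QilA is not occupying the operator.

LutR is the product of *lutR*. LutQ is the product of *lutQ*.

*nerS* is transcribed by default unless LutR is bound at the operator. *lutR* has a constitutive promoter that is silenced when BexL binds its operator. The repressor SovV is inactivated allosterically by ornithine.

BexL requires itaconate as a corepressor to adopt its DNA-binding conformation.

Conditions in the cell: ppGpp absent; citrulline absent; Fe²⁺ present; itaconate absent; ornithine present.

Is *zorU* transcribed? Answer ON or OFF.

Itaconate is absent, so BexL is inactive.
With no repressor bound, *lutR* is transcribed.
So LutR is produced and active.
With repressor LutR bound, *nerS* is not transcribed.
So NerS is not produced.
Ornithine is present, so SovV is inactive.
ppGpp is absent, so GixC is active.
Fe²⁺ is present, so GorY is active.
Citrulline is absent, so QilA is active.
With repressor QilA bound, *lutQ* is not transcribed.
So LutQ is not produced.
No repressor is bound and GixC is active, so *zorA* is transcribed.
So ZorA is produced and active.
Required activator NerS is absent, so *zorU* is not transcribed.

OFF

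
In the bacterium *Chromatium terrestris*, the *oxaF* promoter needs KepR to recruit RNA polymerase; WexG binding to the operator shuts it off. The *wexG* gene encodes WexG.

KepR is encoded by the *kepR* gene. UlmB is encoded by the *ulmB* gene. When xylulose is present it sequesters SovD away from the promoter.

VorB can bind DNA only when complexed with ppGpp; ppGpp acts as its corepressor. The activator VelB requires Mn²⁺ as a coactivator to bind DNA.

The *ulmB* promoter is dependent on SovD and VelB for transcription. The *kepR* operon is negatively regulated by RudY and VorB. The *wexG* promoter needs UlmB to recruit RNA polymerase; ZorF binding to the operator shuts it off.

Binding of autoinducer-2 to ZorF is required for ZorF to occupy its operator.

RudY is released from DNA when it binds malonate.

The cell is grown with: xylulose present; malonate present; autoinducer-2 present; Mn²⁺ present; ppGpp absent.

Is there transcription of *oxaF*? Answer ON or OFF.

Xylulose is present, so SovD is inactive.
Mn²⁺ is present, so VelB is active.
Required activator SovD is absent, so *ulmB* is not transcribed.
So UlmB is not produced.
Autoinducer-2 is present, so ZorF is active.
With repressor ZorF bound, *wexG* is not transcribed.
So WexG is not produced.
Malonate is present, so RudY is inactive.
ppGpp is absent, so VorB is inactive.
With no repressor bound, *kepR* is transcribed.
So KepR is produced and active.
No repressor is bound and KepR is active, so *oxaF* is transcribed.

ON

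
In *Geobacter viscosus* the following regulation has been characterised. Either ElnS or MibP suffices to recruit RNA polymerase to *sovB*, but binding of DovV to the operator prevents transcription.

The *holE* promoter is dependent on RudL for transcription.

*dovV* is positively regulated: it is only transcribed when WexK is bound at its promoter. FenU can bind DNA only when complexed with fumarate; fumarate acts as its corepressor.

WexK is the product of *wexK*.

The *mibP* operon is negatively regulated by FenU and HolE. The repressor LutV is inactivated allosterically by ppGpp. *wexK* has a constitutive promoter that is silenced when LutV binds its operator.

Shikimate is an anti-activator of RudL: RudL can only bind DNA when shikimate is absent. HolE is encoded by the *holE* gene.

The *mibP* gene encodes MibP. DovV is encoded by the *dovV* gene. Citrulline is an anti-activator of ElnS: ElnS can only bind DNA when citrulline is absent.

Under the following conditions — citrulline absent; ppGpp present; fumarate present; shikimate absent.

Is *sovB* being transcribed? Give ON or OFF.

OFF

Citrulline is absent, so ElnS is active.
ppGpp is present, so LutV is inactive.
With no repressor bound, *wexK* is transcribed.
So WexK is produced and active.
No repressor is bound and WexK is active, so *dovV* is transcribed.
So DovV is produced and active.
Fumarate is present, so FenU is active.
Shikimate is absent, so RudL is active.
No repressor is bound and RudL is active, so *holE* is transcribed.
So HolE is produced and active.
With repressor FenU bound, *mibP* is not transcribed.
So MibP is not produced.
With repressor DovV bound, *sovB* is not transcribed.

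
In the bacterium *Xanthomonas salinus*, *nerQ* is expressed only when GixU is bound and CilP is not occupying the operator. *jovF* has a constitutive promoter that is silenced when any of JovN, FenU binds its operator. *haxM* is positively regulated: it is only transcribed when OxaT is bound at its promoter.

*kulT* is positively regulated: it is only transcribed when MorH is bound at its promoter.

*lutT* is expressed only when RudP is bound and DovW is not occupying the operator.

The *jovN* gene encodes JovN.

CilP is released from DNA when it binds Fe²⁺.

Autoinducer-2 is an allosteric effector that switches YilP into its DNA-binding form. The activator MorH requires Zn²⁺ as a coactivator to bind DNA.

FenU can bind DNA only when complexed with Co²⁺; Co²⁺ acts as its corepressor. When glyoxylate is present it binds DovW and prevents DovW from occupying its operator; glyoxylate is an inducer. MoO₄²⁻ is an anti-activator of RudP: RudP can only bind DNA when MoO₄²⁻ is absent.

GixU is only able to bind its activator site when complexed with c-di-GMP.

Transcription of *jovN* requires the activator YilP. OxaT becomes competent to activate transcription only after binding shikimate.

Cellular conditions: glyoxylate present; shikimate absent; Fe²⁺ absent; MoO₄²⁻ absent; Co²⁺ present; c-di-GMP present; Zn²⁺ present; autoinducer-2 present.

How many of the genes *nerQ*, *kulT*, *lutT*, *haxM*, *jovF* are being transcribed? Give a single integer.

Fe²⁺ is absent, so CilP is active.
c-di-GMP is present, so GixU is active.
With repressor CilP bound, *nerQ* is not transcribed.
→ *nerQ* is OFF.
Zn²⁺ is present, so MorH is active.
No repressor is bound and MorH is active, so *kulT* is transcribed.
→ *kulT* is ON.
MoO₄²⁻ is absent, so RudP is active.
Glyoxylate is present, so DovW is inactive.
No repressor is bound and RudP is active, so *lutT* is transcribed.
→ *lutT* is ON.
Shikimate is absent, so OxaT is inactive.
Required activator OxaT is absent, so *haxM* is not transcribed.
→ *haxM* is OFF.
Autoinducer-2 is present, so YilP is active.
No repressor is bound and YilP is active, so *jovN* is transcribed.
So JovN is produced and active.
Co²⁺ is present, so FenU is active.
With repressor JovN bound, *jovF* is not transcribed.
→ *jovF* is OFF.
2 of the 5 genes are transcribed.

2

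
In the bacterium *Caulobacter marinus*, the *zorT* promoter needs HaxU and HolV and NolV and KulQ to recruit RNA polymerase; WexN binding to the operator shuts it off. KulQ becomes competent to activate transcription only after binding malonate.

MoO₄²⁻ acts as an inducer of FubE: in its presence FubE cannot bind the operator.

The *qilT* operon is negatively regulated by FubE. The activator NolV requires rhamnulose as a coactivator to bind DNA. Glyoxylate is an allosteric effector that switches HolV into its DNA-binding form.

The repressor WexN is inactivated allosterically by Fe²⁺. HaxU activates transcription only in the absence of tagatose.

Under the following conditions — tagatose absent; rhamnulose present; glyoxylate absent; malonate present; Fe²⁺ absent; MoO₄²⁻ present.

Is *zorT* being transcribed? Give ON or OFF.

Tagatose is absent, so HaxU is active.
Glyoxylate is absent, so HolV is inactive.
Rhamnulose is present, so NolV is active.
Fe²⁺ is absent, so WexN is active.
Malonate is present, so KulQ is active.
With repressor WexN bound, *zorT* is not transcribed.

OFF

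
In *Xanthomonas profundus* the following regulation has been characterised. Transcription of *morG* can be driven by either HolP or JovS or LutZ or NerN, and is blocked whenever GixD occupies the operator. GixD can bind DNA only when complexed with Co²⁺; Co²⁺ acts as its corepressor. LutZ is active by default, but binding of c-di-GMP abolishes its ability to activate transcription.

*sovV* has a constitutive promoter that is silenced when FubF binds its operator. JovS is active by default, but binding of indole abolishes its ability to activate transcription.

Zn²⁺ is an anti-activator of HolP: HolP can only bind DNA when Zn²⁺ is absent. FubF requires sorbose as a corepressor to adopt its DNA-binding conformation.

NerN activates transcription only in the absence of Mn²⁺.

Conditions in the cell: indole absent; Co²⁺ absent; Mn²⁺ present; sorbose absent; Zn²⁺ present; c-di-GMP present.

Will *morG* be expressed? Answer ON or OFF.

Zn²⁺ is present, so HolP is inactive.
Indole is absent, so JovS is active.
Co²⁺ is absent, so GixD is inactive.
c-di-GMP is present, so LutZ is inactive.
Mn²⁺ is present, so NerN is inactive.
Activator JovS is present, so *morG* is transcribed.

ON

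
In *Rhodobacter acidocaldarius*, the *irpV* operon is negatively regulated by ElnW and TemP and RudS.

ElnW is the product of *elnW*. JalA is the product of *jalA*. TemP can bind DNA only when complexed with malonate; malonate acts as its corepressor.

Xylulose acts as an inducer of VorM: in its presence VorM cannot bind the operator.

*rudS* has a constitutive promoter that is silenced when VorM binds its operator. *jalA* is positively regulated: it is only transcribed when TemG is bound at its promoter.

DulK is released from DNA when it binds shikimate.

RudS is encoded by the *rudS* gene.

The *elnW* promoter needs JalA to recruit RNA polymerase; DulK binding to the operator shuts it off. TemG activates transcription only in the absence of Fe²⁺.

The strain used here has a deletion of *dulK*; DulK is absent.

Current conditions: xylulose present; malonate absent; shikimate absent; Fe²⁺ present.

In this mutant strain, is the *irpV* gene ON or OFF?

OFF

DulK is non-functional in this strain, so it has no effect.
Fe²⁺ is present, so TemG is inactive.
Required activator TemG is absent, so *jalA* is not transcribed.
So JalA is not produced.
Required activator JalA is absent, so *elnW* is not transcribed.
So ElnW is not produced.
Malonate is absent, so TemP is inactive.
Xylulose is present, so VorM is inactive.
With no repressor bound, *rudS* is transcribed.
So RudS is produced and active.
With repressor RudS bound, *irpV* is not transcribed.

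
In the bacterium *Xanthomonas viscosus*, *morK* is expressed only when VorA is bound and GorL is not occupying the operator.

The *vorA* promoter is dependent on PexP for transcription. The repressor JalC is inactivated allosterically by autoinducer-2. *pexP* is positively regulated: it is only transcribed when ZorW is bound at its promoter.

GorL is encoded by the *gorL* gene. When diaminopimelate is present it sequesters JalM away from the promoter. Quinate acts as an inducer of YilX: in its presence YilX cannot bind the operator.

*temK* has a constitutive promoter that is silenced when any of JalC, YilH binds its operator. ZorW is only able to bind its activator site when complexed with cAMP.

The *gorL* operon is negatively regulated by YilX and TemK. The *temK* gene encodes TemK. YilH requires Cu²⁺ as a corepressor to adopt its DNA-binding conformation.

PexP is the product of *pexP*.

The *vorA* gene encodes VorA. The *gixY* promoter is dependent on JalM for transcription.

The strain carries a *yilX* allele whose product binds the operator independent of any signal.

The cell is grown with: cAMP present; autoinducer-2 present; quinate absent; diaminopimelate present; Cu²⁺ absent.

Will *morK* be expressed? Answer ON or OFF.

ON

cAMP is present, so ZorW is active.
No repressor is bound and ZorW is active, so *pexP* is transcribed.
So PexP is produced and active.
No repressor is bound and PexP is active, so *vorA* is transcribed.
So VorA is produced and active.
YilX is constitutively active in this strain.
Autoinducer-2 is present, so JalC is inactive.
Cu²⁺ is absent, so YilH is inactive.
With no repressor bound, *temK* is transcribed.
So TemK is produced and active.
With repressor YilX bound, *gorL* is not transcribed.
So GorL is not produced.
No repressor is bound and VorA is active, so *morK* is transcribed.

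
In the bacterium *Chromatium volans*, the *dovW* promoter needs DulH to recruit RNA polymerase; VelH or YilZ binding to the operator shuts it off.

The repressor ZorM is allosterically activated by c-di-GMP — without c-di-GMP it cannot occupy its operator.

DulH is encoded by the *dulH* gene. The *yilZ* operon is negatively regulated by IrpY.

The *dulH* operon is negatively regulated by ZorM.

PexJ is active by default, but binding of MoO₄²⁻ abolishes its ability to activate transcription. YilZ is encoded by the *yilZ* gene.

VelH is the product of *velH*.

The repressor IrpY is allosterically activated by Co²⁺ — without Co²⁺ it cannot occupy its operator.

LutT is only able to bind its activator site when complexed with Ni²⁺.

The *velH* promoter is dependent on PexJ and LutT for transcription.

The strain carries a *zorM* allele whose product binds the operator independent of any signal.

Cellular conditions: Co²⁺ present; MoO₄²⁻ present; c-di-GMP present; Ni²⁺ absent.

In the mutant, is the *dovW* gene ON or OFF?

MoO₄²⁻ is present, so PexJ is inactive.
Ni²⁺ is absent, so LutT is inactive.
Required activator PexJ is absent, so *velH* is not transcribed.
So VelH is not produced.
Co²⁺ is present, so IrpY is active.
With repressor IrpY bound, *yilZ* is not transcribed.
So YilZ is not produced.
ZorM is constitutively active in this strain.
With repressor ZorM bound, *dulH* is not transcribed.
So DulH is not produced.
Required activator DulH is absent, so *dovW* is not transcribed.

OFF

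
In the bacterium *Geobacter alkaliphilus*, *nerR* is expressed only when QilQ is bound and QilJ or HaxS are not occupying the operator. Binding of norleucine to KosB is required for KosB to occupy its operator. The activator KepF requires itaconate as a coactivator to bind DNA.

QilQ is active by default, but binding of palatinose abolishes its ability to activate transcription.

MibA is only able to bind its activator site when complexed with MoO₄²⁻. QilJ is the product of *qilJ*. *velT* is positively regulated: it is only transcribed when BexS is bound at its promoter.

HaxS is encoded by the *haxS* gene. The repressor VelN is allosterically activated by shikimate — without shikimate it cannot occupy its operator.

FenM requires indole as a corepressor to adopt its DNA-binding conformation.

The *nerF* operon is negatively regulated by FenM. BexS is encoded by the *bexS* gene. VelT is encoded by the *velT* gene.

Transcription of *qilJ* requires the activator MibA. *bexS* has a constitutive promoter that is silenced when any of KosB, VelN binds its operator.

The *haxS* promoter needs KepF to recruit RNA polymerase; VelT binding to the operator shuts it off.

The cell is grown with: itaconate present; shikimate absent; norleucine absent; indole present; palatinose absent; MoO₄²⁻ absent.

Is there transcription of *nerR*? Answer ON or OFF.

Palatinose is absent, so QilQ is active.
MoO₄²⁻ is absent, so MibA is inactive.
Required activator MibA is absent, so *qilJ* is not transcribed.
So QilJ is not produced.
Norleucine is absent, so KosB is inactive.
Shikimate is absent, so VelN is inactive.
With no repressor bound, *bexS* is transcribed.
So BexS is produced and active.
No repressor is bound and BexS is active, so *velT* is transcribed.
So VelT is produced and active.
Itaconate is present, so KepF is active.
With repressor VelT bound, *haxS* is not transcribed.
So HaxS is not produced.
No repressor is bound and QilQ is active, so *nerR* is transcribed.

ON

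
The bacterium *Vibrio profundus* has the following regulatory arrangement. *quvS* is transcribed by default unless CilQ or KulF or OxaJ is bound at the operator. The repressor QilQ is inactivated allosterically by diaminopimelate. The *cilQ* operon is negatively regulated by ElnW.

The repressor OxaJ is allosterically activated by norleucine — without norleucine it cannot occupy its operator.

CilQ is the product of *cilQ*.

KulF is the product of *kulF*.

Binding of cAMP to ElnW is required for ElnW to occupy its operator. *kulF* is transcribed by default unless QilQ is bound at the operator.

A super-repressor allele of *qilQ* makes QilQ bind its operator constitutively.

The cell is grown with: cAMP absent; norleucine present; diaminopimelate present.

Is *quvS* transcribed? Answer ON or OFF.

cAMP is absent, so ElnW is inactive.
With no repressor bound, *cilQ* is transcribed.
So CilQ is produced and active.
QilQ is constitutively active in this strain.
With repressor QilQ bound, *kulF* is not transcribed.
So KulF is not produced.
Norleucine is present, so OxaJ is active.
With repressor CilQ bound, *quvS* is not transcribed.

OFF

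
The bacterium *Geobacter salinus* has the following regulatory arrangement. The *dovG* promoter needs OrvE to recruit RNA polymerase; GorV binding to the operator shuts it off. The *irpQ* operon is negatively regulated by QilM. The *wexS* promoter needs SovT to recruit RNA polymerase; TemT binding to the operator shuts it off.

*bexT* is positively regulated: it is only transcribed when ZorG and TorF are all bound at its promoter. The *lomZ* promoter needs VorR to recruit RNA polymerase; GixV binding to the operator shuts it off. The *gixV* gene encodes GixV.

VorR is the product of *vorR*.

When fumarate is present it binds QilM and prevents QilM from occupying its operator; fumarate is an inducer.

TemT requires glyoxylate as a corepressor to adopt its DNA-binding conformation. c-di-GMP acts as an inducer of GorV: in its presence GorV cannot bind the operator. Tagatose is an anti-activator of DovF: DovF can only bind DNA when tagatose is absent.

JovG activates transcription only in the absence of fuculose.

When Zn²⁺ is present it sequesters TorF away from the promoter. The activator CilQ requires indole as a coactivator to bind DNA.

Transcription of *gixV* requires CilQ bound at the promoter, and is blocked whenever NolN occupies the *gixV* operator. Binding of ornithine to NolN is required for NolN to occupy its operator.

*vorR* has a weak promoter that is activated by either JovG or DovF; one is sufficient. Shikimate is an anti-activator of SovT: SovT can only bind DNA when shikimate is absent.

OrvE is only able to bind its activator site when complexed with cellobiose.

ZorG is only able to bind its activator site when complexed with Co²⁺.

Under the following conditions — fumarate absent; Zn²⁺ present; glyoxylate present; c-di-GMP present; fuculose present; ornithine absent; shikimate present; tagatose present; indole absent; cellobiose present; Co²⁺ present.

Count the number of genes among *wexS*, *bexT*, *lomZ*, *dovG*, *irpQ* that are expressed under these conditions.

1

Glyoxylate is present, so TemT is active.
Shikimate is present, so SovT is inactive.
With repressor TemT bound, *wexS* is not transcribed.
→ *wexS* is OFF.
Co²⁺ is present, so ZorG is active.
Zn²⁺ is present, so TorF is inactive.
Required activator TorF is absent, so *bexT* is not transcribed.
→ *bexT* is OFF.
Ornithine is absent, so NolN is inactive.
Indole is absent, so CilQ is inactive.
Required activator CilQ is absent, so *gixV* is not transcribed.
So GixV is not produced.
Fuculose is present, so JovG is inactive.
Tagatose is present, so DovF is inactive.
No activator is available at the *vorR* promoter, so *vorR* is not transcribed.
So VorR is not produced.
Required activator VorR is absent, so *lomZ* is not transcribed.
→ *lomZ* is OFF.
c-di-GMP is present, so GorV is inactive.
Cellobiose is present, so OrvE is active.
No repressor is bound and OrvE is active, so *dovG* is transcribed.
→ *dovG* is ON.
Fumarate is absent, so QilM is active.
With repressor QilM bound, *irpQ* is not transcribed.
→ *irpQ* is OFF.
1 of the 5 genes is transcribed.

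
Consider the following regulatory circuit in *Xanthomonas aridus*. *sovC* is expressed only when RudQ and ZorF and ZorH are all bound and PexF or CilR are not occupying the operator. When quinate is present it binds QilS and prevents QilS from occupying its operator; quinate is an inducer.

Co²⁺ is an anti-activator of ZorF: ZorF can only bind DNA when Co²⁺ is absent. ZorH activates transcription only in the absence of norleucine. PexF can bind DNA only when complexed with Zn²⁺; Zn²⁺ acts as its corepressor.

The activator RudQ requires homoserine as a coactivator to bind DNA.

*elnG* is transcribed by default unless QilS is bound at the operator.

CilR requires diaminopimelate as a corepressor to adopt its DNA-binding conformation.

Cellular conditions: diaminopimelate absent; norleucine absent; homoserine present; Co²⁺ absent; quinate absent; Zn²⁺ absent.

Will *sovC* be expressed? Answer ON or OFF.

ON

Zn²⁺ is absent, so PexF is inactive.
Homoserine is present, so RudQ is active.
Co²⁺ is absent, so ZorF is active.
Norleucine is absent, so ZorH is active.
Diaminopimelate is absent, so CilR is inactive.
No repressor is bound and RudQ and ZorF and ZorH are active, so *sovC* is transcribed.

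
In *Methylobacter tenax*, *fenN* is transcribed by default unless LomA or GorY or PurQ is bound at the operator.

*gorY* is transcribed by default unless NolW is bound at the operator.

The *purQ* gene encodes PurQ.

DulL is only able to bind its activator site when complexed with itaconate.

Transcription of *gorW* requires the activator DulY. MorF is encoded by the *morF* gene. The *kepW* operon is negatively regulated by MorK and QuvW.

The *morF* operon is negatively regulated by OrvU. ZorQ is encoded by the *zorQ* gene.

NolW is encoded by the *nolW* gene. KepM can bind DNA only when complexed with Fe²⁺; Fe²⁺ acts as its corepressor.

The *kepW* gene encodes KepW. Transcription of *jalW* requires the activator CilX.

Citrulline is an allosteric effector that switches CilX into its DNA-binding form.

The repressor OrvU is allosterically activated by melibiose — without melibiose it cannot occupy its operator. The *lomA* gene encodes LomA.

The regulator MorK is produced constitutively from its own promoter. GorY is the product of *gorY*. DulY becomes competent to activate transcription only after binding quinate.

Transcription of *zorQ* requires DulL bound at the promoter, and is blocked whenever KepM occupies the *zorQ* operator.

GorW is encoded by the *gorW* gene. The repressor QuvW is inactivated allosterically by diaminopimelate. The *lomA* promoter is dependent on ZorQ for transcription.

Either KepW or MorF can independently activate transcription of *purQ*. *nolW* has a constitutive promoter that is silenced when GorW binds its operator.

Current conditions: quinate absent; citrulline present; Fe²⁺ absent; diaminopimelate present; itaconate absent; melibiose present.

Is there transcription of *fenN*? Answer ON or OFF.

Fe²⁺ is absent, so KepM is inactive.
Itaconate is absent, so DulL is inactive.
Required activator DulL is absent, so *zorQ* is not transcribed.
So ZorQ is not produced.
Required activator ZorQ is absent, so *lomA* is not transcribed.
So LomA is not produced.
Quinate is absent, so DulY is inactive.
Required activator DulY is absent, so *gorW* is not transcribed.
So GorW is not produced.
With no repressor bound, *nolW* is transcribed.
So NolW is produced and active.
With repressor NolW bound, *gorY* is not transcribed.
So GorY is not produced.
MorK is produced constitutively and is active.
Diaminopimelate is present, so QuvW is inactive.
With repressor MorK bound, *kepW* is not transcribed.
So KepW is not produced.
Melibiose is present, so OrvU is active.
With repressor OrvU bound, *morF* is not transcribed.
So MorF is not produced.
No activator is available at the *purQ* promoter, so *purQ* is not transcribed.
So PurQ is not produced.
With no repressor bound, *fenN* is transcribed.

ON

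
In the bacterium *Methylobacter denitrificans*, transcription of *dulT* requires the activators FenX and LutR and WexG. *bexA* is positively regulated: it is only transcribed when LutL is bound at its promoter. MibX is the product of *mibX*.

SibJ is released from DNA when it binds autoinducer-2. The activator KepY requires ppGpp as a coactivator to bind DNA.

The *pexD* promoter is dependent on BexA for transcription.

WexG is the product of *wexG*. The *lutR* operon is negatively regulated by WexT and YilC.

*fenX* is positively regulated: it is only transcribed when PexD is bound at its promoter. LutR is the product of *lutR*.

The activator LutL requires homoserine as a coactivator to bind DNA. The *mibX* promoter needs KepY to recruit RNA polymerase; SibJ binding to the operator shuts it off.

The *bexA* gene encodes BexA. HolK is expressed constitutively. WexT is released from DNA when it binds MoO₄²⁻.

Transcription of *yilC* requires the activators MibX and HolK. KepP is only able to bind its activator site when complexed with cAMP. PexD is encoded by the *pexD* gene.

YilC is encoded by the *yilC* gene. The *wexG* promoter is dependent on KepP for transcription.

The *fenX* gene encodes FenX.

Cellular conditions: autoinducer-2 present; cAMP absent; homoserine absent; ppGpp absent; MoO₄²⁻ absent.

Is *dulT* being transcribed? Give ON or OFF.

Homoserine is absent, so LutL is inactive.
Required activator LutL is absent, so *bexA* is not transcribed.
So BexA is not produced.
Required activator BexA is absent, so *pexD* is not transcribed.
So PexD is not produced.
Required activator PexD is absent, so *fenX* is not transcribed.
So FenX is not produced.
MoO₄²⁻ is absent, so WexT is active.
Autoinducer-2 is present, so SibJ is inactive.
ppGpp is absent, so KepY is inactive.
Required activator KepY is absent, so *mibX* is not transcribed.
So MibX is not produced.
HolK is produced constitutively and is active.
Required activator MibX is absent, so *yilC* is not transcribed.
So YilC is not produced.
With repressor WexT bound, *lutR* is not transcribed.
So LutR is not produced.
cAMP is absent, so KepP is inactive.
Required activator KepP is absent, so *wexG* is not transcribed.
So WexG is not produced.
Required activator FenX is absent, so *dulT* is not transcribed.

OFF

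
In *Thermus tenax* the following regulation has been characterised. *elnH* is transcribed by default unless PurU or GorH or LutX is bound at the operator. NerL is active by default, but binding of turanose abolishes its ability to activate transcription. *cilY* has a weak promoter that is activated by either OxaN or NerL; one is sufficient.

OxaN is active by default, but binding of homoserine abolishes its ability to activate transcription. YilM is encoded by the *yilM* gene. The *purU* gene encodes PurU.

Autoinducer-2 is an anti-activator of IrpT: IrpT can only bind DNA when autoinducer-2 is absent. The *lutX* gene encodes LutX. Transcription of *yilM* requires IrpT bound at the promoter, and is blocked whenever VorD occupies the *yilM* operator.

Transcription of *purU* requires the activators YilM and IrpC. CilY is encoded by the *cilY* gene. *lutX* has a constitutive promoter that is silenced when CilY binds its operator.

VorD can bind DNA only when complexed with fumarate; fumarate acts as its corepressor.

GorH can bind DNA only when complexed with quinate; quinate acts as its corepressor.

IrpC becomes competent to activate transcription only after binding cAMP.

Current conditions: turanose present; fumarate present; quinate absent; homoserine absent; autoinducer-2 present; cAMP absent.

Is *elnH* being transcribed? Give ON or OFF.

Fumarate is present, so VorD is active.
Autoinducer-2 is present, so IrpT is inactive.
With repressor VorD bound, *yilM* is not transcribed.
So YilM is not produced.
cAMP is absent, so IrpC is inactive.
Required activator YilM is absent, so *purU* is not transcribed.
So PurU is not produced.
Quinate is absent, so GorH is inactive.
Homoserine is absent, so OxaN is active.
Turanose is present, so NerL is inactive.
Activator OxaN is present, so *cilY* is transcribed.
So CilY is produced and active.
With repressor CilY bound, *lutX* is not transcribed.
So LutX is not produced.
With no repressor bound, *elnH* is transcribed.

ON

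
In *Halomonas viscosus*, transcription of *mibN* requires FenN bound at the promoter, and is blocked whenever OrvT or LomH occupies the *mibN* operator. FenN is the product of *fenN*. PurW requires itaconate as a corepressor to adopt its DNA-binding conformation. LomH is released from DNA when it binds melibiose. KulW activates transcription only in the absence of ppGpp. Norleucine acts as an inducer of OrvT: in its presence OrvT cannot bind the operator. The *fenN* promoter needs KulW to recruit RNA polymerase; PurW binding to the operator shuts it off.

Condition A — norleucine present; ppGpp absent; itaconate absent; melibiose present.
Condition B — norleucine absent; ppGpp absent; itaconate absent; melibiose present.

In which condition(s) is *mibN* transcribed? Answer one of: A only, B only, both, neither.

A only

Condition A:
Norleucine is present, so OrvT is inactive.
ppGpp is absent, so KulW is active.
Itaconate is absent, so PurW is inactive.
No repressor is bound and KulW is active, so *fenN* is transcribed.
So FenN is produced and active.
Melibiose is present, so LomH is inactive.
No repressor is bound and FenN is active, so *mibN* is transcribed.
→ *mibN* is ON in A.
Condition B:
Norleucine is absent, so OrvT is active.
ppGpp is absent, so KulW is active.
Itaconate is absent, so PurW is inactive.
No repressor is bound and KulW is active, so *fenN* is transcribed.
So FenN is produced and active.
Melibiose is present, so LomH is inactive.
With repressor OrvT bound, *mibN* is not transcribed.
→ *mibN* is OFF in B.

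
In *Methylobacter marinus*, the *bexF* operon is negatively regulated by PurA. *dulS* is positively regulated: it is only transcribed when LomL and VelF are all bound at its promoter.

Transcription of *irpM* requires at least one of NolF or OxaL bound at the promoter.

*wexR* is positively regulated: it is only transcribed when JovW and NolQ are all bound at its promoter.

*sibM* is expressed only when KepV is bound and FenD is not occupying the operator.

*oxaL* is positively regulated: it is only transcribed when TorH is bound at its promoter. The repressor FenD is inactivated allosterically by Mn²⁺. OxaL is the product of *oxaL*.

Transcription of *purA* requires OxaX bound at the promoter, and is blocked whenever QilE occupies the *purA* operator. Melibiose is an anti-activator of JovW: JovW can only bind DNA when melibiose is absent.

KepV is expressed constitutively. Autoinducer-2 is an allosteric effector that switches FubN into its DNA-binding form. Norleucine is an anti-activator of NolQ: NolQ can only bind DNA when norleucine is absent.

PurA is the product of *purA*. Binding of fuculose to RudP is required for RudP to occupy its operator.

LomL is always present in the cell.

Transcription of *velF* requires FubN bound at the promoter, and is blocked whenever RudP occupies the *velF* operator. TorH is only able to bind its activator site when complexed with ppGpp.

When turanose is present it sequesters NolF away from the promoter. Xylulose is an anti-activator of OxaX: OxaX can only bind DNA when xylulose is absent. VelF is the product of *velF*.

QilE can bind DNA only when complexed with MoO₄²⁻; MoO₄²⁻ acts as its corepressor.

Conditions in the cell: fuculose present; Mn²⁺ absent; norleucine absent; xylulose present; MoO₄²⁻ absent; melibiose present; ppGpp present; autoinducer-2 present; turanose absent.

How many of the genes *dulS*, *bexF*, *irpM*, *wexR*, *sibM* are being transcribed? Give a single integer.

2

LomL is produced constitutively and is active.
Autoinducer-2 is present, so FubN is active.
Fuculose is present, so RudP is active.
With repressor RudP bound, *velF* is not transcribed.
So VelF is not produced.
Required activator VelF is absent, so *dulS* is not transcribed.
→ *dulS* is OFF.
MoO₄²⁻ is absent, so QilE is inactive.
Xylulose is present, so OxaX is inactive.
Required activator OxaX is absent, so *purA* is not transcribed.
So PurA is not produced.
With no repressor bound, *bexF* is transcribed.
→ *bexF* is ON.
Turanose is absent, so NolF is active.
ppGpp is present, so TorH is active.
No repressor is bound and TorH is active, so *oxaL* is transcribed.
So OxaL is produced and active.
Activator NolF is present, so *irpM* is transcribed.
→ *irpM* is ON.
Melibiose is present, so JovW is inactive.
Norleucine is absent, so NolQ is active.
Required activator JovW is absent, so *wexR* is not transcribed.
→ *wexR* is OFF.
Mn²⁺ is absent, so FenD is active.
KepV is produced constitutively and is active.
With repressor FenD bound, *sibM* is not transcribed.
→ *sibM* is OFF.
2 of the 5 genes are transcribed.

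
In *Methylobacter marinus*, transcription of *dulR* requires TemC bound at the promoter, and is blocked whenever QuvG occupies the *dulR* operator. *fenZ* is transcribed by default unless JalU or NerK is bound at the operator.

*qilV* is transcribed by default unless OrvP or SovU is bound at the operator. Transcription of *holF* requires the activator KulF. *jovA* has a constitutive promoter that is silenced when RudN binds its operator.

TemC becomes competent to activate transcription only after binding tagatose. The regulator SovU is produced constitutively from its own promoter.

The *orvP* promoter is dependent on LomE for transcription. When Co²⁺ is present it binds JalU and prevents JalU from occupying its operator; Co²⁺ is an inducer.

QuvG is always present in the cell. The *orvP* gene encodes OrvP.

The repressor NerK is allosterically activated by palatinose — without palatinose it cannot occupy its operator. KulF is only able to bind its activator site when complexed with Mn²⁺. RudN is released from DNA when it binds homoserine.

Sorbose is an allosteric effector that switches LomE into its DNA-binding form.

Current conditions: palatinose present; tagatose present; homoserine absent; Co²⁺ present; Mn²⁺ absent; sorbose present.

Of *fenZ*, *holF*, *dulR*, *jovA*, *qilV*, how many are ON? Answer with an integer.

0

Co²⁺ is present, so JalU is inactive.
Palatinose is present, so NerK is active.
With repressor NerK bound, *fenZ* is not transcribed.
→ *fenZ* is OFF.
Mn²⁺ is absent, so KulF is inactive.
Required activator KulF is absent, so *holF* is not transcribed.
→ *holF* is OFF.
Tagatose is present, so TemC is active.
QuvG is produced constitutively and is active.
With repressor QuvG bound, *dulR* is not transcribed.
→ *dulR* is OFF.
Homoserine is absent, so RudN is active.
With repressor RudN bound, *jovA* is not transcribed.
→ *jovA* is OFF.
Sorbose is present, so LomE is active.
No repressor is bound and LomE is active, so *orvP* is transcribed.
So OrvP is produced and active.
SovU is produced constitutively and is active.
With repressor OrvP bound, *qilV* is not transcribed.
→ *qilV* is OFF.
0 of the 5 genes are transcribed.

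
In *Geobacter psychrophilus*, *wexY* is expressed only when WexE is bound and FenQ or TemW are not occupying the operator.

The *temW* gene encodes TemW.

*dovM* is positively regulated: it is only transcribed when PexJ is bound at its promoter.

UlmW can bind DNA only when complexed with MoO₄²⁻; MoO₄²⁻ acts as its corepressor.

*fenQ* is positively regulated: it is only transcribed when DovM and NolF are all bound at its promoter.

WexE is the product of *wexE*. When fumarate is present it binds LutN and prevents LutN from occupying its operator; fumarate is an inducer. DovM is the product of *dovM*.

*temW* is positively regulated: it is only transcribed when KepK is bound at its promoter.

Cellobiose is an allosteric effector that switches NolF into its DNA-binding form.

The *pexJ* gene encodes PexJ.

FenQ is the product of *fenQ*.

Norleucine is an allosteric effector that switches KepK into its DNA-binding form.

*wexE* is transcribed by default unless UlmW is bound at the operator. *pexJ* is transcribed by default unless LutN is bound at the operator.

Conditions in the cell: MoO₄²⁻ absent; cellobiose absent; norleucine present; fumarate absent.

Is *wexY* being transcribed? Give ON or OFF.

OFF

Fumarate is absent, so LutN is active.
With repressor LutN bound, *pexJ* is not transcribed.
So PexJ is not produced.
Required activator PexJ is absent, so *dovM* is not transcribed.
So DovM is not produced.
Cellobiose is absent, so NolF is inactive.
Required activator DovM is absent, so *fenQ* is not transcribed.
So FenQ is not produced.
MoO₄²⁻ is absent, so UlmW is inactive.
With no repressor bound, *wexE* is transcribed.
So WexE is produced and active.
Norleucine is present, so KepK is active.
No repressor is bound and KepK is active, so *temW* is transcribed.
So TemW is produced and active.
With repressor TemW bound, *wexY* is not transcribed.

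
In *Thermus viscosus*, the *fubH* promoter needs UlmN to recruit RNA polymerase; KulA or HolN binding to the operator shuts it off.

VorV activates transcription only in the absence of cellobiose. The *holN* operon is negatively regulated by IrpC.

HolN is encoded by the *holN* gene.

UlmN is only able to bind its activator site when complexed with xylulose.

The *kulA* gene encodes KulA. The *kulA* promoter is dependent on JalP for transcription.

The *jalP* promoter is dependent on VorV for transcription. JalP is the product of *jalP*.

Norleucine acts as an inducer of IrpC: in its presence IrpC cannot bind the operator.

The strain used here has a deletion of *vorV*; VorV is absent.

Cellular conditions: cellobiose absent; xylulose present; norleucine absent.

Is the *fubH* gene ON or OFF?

ON

VorV is non-functional in this strain, so it has no effect.
Required activator VorV is absent, so *jalP* is not transcribed.
So JalP is not produced.
Required activator JalP is absent, so *kulA* is not transcribed.
So KulA is not produced.
Xylulose is present, so UlmN is active.
Norleucine is absent, so IrpC is active.
With repressor IrpC bound, *holN* is not transcribed.
So HolN is not produced.
No repressor is bound and UlmN is active, so *fubH* is transcribed.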